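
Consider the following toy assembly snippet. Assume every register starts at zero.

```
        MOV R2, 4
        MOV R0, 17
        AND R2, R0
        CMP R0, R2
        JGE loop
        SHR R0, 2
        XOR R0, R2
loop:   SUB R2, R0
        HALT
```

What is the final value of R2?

-17

after MOV R2, 4: R2=4
after MOV R0, 17: R0=17
after AND R2, R0: R2=4&17=0
CMP R0, R2  (cmp 17,0)
JGE loop: taken
after SUB R2, R0: R2=0-17=-17
halt.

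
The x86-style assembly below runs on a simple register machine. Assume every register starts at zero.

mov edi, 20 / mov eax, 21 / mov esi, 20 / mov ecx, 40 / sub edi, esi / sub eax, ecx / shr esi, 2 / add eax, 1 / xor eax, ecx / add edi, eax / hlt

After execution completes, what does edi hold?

after mov edi, 20: edi=20
after mov eax, 21: eax=21
after mov esi, 20: esi=20
after mov ecx, 40: ecx=40
after sub edi, esi: edi=20-20=0
after sub eax, ecx: eax=21-40=-19
after shr esi, 2: esi=20>>2=5
after add eax, 1: eax=(-19)+1=-18
after xor eax, ecx: eax=(-18)^40=-58
after add edi, eax: edi=0+(-58)=-58
halt.

-58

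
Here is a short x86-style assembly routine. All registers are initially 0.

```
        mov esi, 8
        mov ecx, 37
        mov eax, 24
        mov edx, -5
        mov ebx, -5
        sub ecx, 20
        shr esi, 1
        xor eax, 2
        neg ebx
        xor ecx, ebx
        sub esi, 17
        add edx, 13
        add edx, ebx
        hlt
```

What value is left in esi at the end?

after mov esi, 8: esi=8
after mov ecx, 37: ecx=37
after mov eax, 24: eax=24
after mov edx, -5: edx=-5
after mov ebx, -5: ebx=-5
after sub ecx, 20: ecx=37-20=17
after shr esi, 1: esi=8>>1=4
after xor eax, 2: eax=24^2=26
after neg ebx: ebx=-(-5)=5
after xor ecx, ebx: ecx=17^5=20
after sub esi, 17: esi=4-17=-13
after add edx, 13: edx=(-5)+13=8
after add edx, ebx: edx=8+5=13
halt.

-13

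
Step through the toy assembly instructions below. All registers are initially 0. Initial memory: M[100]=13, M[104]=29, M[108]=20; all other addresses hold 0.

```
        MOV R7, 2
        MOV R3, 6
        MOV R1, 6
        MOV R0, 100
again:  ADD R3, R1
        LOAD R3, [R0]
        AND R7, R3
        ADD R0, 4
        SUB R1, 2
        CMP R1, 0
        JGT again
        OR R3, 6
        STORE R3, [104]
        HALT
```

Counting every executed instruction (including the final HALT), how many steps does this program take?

28

MOV R7, 2 → R7=2
MOV R3, 6 → R3=6
MOV R1, 6 → R1=6
MOV R0, 100 → R0=100
ADD R3, R1 → R3=6+6=12
LOAD R3, [R0] → R3=M[100]=13
AND R7, R3 → R7=2&13=0
ADD R0, 4 → R0=100+4=104
SUB R1, 2 → R1=6-2=4
CMP R1, 0  (cmp 4,0)
JGT again: taken
ADD R3, R1 → R3=13+4=17
LOAD R3, [R0] → R3=M[104]=29
AND R7, R3 → R7=0&29=0
ADD R0, 4 → R0=104+4=108
SUB R1, 2 → R1=4-2=2
CMP R1, 0  (cmp 2,0)
JGT again: taken
ADD R3, R1 → R3=29+2=31
LOAD R3, [R0] → R3=M[108]=20
AND R7, R3 → R7=0&20=0
ADD R0, 4 → R0=108+4=112
SUB R1, 2 → R1=2-2=0
CMP R1, 0  (cmp 0,0)
JGT again: not taken
OR R3, 6 → R3=20|6=22
STORE R3, [104] → M[104]=22
halt.
Total executed instructions: 28.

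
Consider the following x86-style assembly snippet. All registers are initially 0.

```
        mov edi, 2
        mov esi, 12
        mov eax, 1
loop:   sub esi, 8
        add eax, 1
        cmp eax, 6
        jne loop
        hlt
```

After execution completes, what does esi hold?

-28

mov edi, 2 → edi=2
mov esi, 12 → esi=12
mov eax, 1 → eax=1
sub esi, 8 → esi=12-8=4
add eax, 1 → eax=1+1=2
cmp eax, 6  (cmp 2,6)
jne loop: taken
sub esi, 8 → esi=4-8=-4
add eax, 1 → eax=2+1=3
cmp eax, 6  (cmp 3,6)
jne loop: taken
sub esi, 8 → esi=(-4)-8=-12
add eax, 1 → eax=3+1=4
cmp eax, 6  (cmp 4,6)
jne loop: taken
sub esi, 8 → esi=(-12)-8=-20
add eax, 1 → eax=4+1=5
cmp eax, 6  (cmp 5,6)
jne loop: taken
sub esi, 8 → esi=(-20)-8=-28
add eax, 1 → eax=5+1=6
cmp eax, 6  (cmp 6,6)
jne loop: not taken
halt.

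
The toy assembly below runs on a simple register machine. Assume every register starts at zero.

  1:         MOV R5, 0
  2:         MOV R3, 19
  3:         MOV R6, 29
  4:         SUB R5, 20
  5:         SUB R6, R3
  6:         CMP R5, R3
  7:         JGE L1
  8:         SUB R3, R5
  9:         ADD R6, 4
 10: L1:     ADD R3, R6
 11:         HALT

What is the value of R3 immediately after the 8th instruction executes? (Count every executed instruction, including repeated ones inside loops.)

39

MOV R5, 0 → R5=0
MOV R3, 19 → R3=19
MOV R6, 29 → R6=29
SUB R5, 20 → R5=0-20=-20
SUB R6, R3 → R6=29-19=10
CMP R5, R3  (cmp -20,19)
JGE L1: not taken
SUB R3, R5 → R3=19-(-20)=39
After step 8: R3 = 39.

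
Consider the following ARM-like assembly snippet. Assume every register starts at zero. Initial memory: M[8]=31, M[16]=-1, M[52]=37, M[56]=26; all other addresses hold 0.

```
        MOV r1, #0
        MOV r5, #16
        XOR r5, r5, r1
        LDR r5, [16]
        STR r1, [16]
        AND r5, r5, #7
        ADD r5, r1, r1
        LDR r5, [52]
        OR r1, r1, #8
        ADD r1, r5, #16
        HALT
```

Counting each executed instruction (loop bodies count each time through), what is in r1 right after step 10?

53

after MOV r1, #0: r1=0
after MOV r5, #16: r5=16
after XOR r5, r5, r1: r5=16^0=16
after LDR r5, [16]: r5=M[16]=-1
STR r1, [16] → M[16]=0
after AND r5, r5, #7: r5=(-1)&7=7
after ADD r5, r1, r1: r5=0+0=0
after LDR r5, [52]: r5=M[52]=37
after OR r1, r1, #8: r1=0|8=8
after ADD r1, r5, #16: r1=37+16=53
After step 10: r1 = 53.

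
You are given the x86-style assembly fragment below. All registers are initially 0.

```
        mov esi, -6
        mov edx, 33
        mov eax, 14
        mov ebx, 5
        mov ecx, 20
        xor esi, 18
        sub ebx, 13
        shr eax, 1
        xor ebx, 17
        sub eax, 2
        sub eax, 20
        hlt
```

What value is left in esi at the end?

-24

esi=-6
edx=33
eax=14
ebx=5
ecx=20
esi=(-6)^18=-24
ebx=5-13=-8
eax=14>>1=7
ebx=(-8)^17=-23
eax=7-2=5
eax=5-20=-15
halt.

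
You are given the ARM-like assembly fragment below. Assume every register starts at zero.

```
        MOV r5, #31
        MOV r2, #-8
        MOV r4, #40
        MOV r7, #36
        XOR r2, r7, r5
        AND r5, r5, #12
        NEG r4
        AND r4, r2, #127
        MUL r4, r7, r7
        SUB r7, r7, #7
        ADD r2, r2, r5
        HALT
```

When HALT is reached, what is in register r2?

71

after MOV r5, #31: r5=31
after MOV r2, #-8: r2=-8
after MOV r4, #40: r4=40
after MOV r7, #36: r7=36
after XOR r2, r7, r5: r2=36^31=59
after AND r5, r5, #12: r5=31&12=12
after NEG r4: r4=-(40)=-40
after AND r4, r2, #127: r4=59&127=59
after MUL r4, r7, r7: r4=36*36=1296
after SUB r7, r7, #7: r7=36-7=29
after ADD r2, r2, r5: r2=59+12=71
halt.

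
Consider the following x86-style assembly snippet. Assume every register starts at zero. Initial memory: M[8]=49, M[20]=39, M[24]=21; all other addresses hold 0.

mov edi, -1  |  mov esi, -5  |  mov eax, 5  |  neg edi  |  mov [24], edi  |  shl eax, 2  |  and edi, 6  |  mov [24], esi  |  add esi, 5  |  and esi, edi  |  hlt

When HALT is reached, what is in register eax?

edi=-1
esi=-5
eax=5
edi=-(-1)=1
mov [24], edi → M[24]=1
eax=5<<2=20
edi=1&6=0
mov [24], esi → M[24]=-5
esi=(-5)+5=0
esi=0&0=0
halt.

20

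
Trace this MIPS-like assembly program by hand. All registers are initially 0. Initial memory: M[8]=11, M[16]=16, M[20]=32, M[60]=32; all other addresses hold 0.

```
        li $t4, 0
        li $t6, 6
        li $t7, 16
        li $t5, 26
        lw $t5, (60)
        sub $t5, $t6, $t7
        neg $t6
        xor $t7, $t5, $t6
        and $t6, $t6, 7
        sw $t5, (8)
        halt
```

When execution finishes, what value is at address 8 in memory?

-10

li $t4, 0 → $t4=0
li $t6, 6 → $t6=6
li $t7, 16 → $t7=16
li $t5, 26 → $t5=26
lw $t5, (60) → $t5=M[60]=32
sub $t5, $t6, $t7 → $t5=6-16=-10
neg $t6 → $t6=-(6)=-6
xor $t7, $t5, $t6 → $t7=(-10)^(-6)=12
and $t6, $t6, 7 → $t6=(-6)&7=2
sw $t5, (8) → M[8]=-10
halt.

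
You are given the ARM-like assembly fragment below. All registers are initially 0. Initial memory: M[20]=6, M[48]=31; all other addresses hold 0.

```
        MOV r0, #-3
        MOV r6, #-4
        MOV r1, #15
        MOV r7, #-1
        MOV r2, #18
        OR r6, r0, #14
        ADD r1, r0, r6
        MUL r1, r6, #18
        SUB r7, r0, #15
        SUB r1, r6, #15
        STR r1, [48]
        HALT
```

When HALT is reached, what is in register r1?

after MOV r0, #-3: r0=-3
after MOV r6, #-4: r6=-4
after MOV r1, #15: r1=15
after MOV r7, #-1: r7=-1
after MOV r2, #18: r2=18
after OR r6, r0, #14: r6=(-3)|14=-1
after ADD r1, r0, r6: r1=(-3)+(-1)=-4
after MUL r1, r6, #18: r1=(-1)*18=-18
after SUB r7, r0, #15: r7=(-3)-15=-18
after SUB r1, r6, #15: r1=(-1)-15=-16
STR r1, [48] → M[48]=-16
halt.

-16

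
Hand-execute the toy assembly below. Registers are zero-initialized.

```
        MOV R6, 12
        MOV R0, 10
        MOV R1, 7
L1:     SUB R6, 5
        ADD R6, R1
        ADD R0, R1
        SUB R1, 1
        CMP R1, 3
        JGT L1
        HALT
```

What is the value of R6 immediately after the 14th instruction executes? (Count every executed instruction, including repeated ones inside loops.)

15

R6=12
R0=10
R1=7
R6=12-5=7
R6=7+7=14
R0=10+7=17
R1=7-1=6
CMP R1, 3  (cmp 6,3)
JGT L1: taken
R6=14-5=9
R6=9+6=15
R0=17+6=23
R1=6-1=5
CMP R1, 3  (cmp 5,3)
After step 14: R6 = 15.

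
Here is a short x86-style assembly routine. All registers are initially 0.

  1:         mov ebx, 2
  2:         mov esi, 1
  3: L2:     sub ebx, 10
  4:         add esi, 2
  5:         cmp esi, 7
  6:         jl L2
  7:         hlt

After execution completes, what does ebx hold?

mov ebx, 2 → ebx=2
mov esi, 1 → esi=1
sub ebx, 10 → ebx=2-10=-8
add esi, 2 → esi=1+2=3
cmp esi, 7  (cmp 3,7)
jl L2: taken
sub ebx, 10 → ebx=(-8)-10=-18
add esi, 2 → esi=3+2=5
cmp esi, 7  (cmp 5,7)
jl L2: taken
sub ebx, 10 → ebx=(-18)-10=-28
add esi, 2 → esi=5+2=7
cmp esi, 7  (cmp 7,7)
jl L2: not taken
halt.

-28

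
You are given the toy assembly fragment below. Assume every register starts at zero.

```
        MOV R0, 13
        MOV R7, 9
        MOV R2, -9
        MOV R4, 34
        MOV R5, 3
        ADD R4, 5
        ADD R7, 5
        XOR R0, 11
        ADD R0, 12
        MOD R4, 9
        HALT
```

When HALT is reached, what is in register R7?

after MOV R0, 13: R0=13
after MOV R7, 9: R7=9
after MOV R2, -9: R2=-9
after MOV R4, 34: R4=34
after MOV R5, 3: R5=3
after ADD R4, 5: R4=34+5=39
after ADD R7, 5: R7=9+5=14
after XOR R0, 11: R0=13^11=6
after ADD R0, 12: R0=6+12=18
after MOD R4, 9: R4=39%9=3
halt.

14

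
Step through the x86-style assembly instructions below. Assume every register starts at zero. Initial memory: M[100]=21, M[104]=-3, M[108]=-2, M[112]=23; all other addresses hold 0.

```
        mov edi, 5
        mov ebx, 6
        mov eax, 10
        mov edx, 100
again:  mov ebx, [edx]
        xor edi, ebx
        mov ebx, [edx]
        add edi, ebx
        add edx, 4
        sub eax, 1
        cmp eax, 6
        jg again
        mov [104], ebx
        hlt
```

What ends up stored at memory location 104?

mov edi, 5 → edi=5
mov ebx, 6 → ebx=6
mov eax, 10 → eax=10
mov edx, 100 → edx=100
mov ebx, [edx] → ebx=M[100]=21
xor edi, ebx → edi=5^21=16
mov ebx, [edx] → ebx=M[100]=21
add edi, ebx → edi=16+21=37
add edx, 4 → edx=100+4=104
sub eax, 1 → eax=10-1=9
cmp eax, 6  (cmp 9,6)
jg again: taken
mov ebx, [edx] → ebx=M[104]=-3
xor edi, ebx → edi=37^(-3)=-40
mov ebx, [edx] → ebx=M[104]=-3
add edi, ebx → edi=(-40)+(-3)=-43
add edx, 4 → edx=104+4=108
sub eax, 1 → eax=9-1=8
cmp eax, 6  (cmp 8,6)
jg again: taken
mov ebx, [edx] → ebx=M[108]=-2
xor edi, ebx → edi=(-43)^(-2)=43
mov ebx, [edx] → ebx=M[108]=-2
add edi, ebx → edi=43+(-2)=41
add edx, 4 → edx=108+4=112
sub eax, 1 → eax=8-1=7
cmp eax, 6  (cmp 7,6)
jg again: taken
mov ebx, [edx] → ebx=M[112]=23
xor edi, ebx → edi=41^23=62
mov ebx, [edx] → ebx=M[112]=23
add edi, ebx → edi=62+23=85
add edx, 4 → edx=112+4=116
sub eax, 1 → eax=7-1=6
cmp eax, 6  (cmp 6,6)
jg again: not taken
mov [104], ebx → M[104]=23
halt.

23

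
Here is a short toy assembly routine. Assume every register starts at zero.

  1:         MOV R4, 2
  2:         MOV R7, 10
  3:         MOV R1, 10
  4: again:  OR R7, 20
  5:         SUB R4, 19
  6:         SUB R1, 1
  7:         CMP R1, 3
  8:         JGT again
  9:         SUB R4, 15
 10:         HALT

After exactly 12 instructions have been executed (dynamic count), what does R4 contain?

MOV R4, 2 → R4=2
MOV R7, 10 → R7=10
MOV R1, 10 → R1=10
OR R7, 20 → R7=10|20=30
SUB R4, 19 → R4=2-19=-17
SUB R1, 1 → R1=10-1=9
CMP R1, 3  (cmp 9,3)
JGT again: taken
OR R7, 20 → R7=30|20=30
SUB R4, 19 → R4=(-17)-19=-36
SUB R1, 1 → R1=9-1=8
CMP R1, 3  (cmp 8,3)
After step 12: R4 = -36.

-36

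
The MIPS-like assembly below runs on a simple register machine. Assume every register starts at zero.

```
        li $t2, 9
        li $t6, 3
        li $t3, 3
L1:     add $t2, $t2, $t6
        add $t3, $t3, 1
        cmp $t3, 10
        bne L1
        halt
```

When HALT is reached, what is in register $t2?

30

after li $t2, 9: $t2=9
after li $t6, 3: $t6=3
after li $t3, 3: $t3=3
after add $t2, $t2, $t6: $t2=9+3=12
after add $t3, $t3, 1: $t3=3+1=4
cmp $t3, 10  (cmp 4,10)
bne L1: taken
after add $t2, $t2, $t6: $t2=12+3=15
after add $t3, $t3, 1: $t3=4+1=5
cmp $t3, 10  (cmp 5,10)
bne L1: taken
after add $t2, $t2, $t6: $t2=15+3=18
after add $t3, $t3, 1: $t3=5+1=6
cmp $t3, 10  (cmp 6,10)
bne L1: taken
after add $t2, $t2, $t6: $t2=18+3=21
after add $t3, $t3, 1: $t3=6+1=7
cmp $t3, 10  (cmp 7,10)
bne L1: taken
after add $t2, $t2, $t6: $t2=21+3=24
after add $t3, $t3, 1: $t3=7+1=8
cmp $t3, 10  (cmp 8,10)
bne L1: taken
after add $t2, $t2, $t6: $t2=24+3=27
after add $t3, $t3, 1: $t3=8+1=9
cmp $t3, 10  (cmp 9,10)
bne L1: taken
after add $t2, $t2, $t6: $t2=27+3=30
after add $t3, $t3, 1: $t3=9+1=10
cmp $t3, 10  (cmp 10,10)
bne L1: not taken
halt.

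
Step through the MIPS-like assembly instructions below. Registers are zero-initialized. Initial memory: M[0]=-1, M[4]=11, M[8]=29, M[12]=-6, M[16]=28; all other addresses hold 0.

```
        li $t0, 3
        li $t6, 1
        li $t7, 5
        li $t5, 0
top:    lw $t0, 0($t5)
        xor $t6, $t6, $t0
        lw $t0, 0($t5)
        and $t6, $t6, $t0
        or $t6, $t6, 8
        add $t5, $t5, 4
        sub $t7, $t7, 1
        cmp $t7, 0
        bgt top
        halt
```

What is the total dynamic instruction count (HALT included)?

50

li $t0, 3 → $t0=3
li $t6, 1 → $t6=1
li $t7, 5 → $t7=5
li $t5, 0 → $t5=0
lw $t0, 0($t5) → $t0=M[0]=-1
xor $t6, $t6, $t0 → $t6=1^(-1)=-2
lw $t0, 0($t5) → $t0=M[0]=-1
and $t6, $t6, $t0 → $t6=(-2)&(-1)=-2
or $t6, $t6, 8 → $t6=(-2)|8=-2
add $t5, $t5, 4 → $t5=0+4=4
sub $t7, $t7, 1 → $t7=5-1=4
cmp $t7, 0  (cmp 4,0)
bgt top: taken
lw $t0, 0($t5) → $t0=M[4]=11
xor $t6, $t6, $t0 → $t6=(-2)^11=-11
lw $t0, 0($t5) → $t0=M[4]=11
and $t6, $t6, $t0 → $t6=(-11)&11=1
or $t6, $t6, 8 → $t6=1|8=9
add $t5, $t5, 4 → $t5=4+4=8
sub $t7, $t7, 1 → $t7=4-1=3
cmp $t7, 0  (cmp 3,0)
bgt top: taken
lw $t0, 0($t5) → $t0=M[8]=29
xor $t6, $t6, $t0 → $t6=9^29=20
lw $t0, 0($t5) → $t0=M[8]=29
and $t6, $t6, $t0 → $t6=20&29=20
or $t6, $t6, 8 → $t6=20|8=28
add $t5, $t5, 4 → $t5=8+4=12
sub $t7, $t7, 1 → $t7=3-1=2
cmp $t7, 0  (cmp 2,0)
bgt top: taken
lw $t0, 0($t5) → $t0=M[12]=-6
xor $t6, $t6, $t0 → $t6=28^(-6)=-26
lw $t0, 0($t5) → $t0=M[12]=-6
and $t6, $t6, $t0 → $t6=(-26)&(-6)=-30
or $t6, $t6, 8 → $t6=(-30)|8=-22
add $t5, $t5, 4 → $t5=12+4=16
sub $t7, $t7, 1 → $t7=2-1=1
cmp $t7, 0  (cmp 1,0)
bgt top: taken
lw $t0, 0($t5) → $t0=M[16]=28
xor $t6, $t6, $t0 → $t6=(-22)^28=-10
lw $t0, 0($t5) → $t0=M[16]=28
and $t6, $t6, $t0 → $t6=(-10)&28=20
or $t6, $t6, 8 → $t6=20|8=28
add $t5, $t5, 4 → $t5=16+4=20
sub $t7, $t7, 1 → $t7=1-1=0
cmp $t7, 0  (cmp 0,0)
bgt top: not taken
halt.
Total executed instructions: 50.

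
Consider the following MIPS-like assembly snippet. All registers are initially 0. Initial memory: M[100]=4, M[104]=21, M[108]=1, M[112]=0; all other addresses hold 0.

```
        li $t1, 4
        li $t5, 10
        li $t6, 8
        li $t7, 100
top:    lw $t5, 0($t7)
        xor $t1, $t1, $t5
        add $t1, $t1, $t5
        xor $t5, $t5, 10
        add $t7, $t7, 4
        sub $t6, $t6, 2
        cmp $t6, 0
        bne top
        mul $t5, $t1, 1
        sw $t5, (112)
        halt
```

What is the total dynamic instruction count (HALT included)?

39

li $t1, 4 → $t1=4
li $t5, 10 → $t5=10
li $t6, 8 → $t6=8
li $t7, 100 → $t7=100
lw $t5, 0($t7) → $t5=M[100]=4
xor $t1, $t1, $t5 → $t1=4^4=0
add $t1, $t1, $t5 → $t1=0+4=4
xor $t5, $t5, 10 → $t5=4^10=14
add $t7, $t7, 4 → $t7=100+4=104
sub $t6, $t6, 2 → $t6=8-2=6
cmp $t6, 0  (cmp 6,0)
bne top: taken
lw $t5, 0($t7) → $t5=M[104]=21
xor $t1, $t1, $t5 → $t1=4^21=17
add $t1, $t1, $t5 → $t1=17+21=38
xor $t5, $t5, 10 → $t5=21^10=31
add $t7, $t7, 4 → $t7=104+4=108
sub $t6, $t6, 2 → $t6=6-2=4
cmp $t6, 0  (cmp 4,0)
bne top: taken
lw $t5, 0($t7) → $t5=M[108]=1
xor $t1, $t1, $t5 → $t1=38^1=39
add $t1, $t1, $t5 → $t1=39+1=40
xor $t5, $t5, 10 → $t5=1^10=11
add $t7, $t7, 4 → $t7=108+4=112
sub $t6, $t6, 2 → $t6=4-2=2
cmp $t6, 0  (cmp 2,0)
bne top: taken
lw $t5, 0($t7) → $t5=M[112]=0
xor $t1, $t1, $t5 → $t1=40^0=40
add $t1, $t1, $t5 → $t1=40+0=40
xor $t5, $t5, 10 → $t5=0^10=10
add $t7, $t7, 4 → $t7=112+4=116
sub $t6, $t6, 2 → $t6=2-2=0
cmp $t6, 0  (cmp 0,0)
bne top: not taken
mul $t5, $t1, 1 → $t5=40*1=40
sw $t5, (112) → M[112]=40
halt.
Total executed instructions: 39.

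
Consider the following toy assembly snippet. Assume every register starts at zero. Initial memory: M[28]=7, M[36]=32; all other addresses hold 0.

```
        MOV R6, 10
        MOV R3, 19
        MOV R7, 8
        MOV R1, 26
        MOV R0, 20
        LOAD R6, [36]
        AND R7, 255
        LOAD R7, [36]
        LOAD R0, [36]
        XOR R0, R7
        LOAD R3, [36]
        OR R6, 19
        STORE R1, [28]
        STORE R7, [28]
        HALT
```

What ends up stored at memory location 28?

32

R6=10
R3=19
R7=8
R1=26
R0=20
R6=M[36]=32
R7=8&255=8
R7=M[36]=32
R0=M[36]=32
R0=32^32=0
R3=M[36]=32
R6=32|19=51
STORE R1, [28] → M[28]=26
STORE R7, [28] → M[28]=32
halt.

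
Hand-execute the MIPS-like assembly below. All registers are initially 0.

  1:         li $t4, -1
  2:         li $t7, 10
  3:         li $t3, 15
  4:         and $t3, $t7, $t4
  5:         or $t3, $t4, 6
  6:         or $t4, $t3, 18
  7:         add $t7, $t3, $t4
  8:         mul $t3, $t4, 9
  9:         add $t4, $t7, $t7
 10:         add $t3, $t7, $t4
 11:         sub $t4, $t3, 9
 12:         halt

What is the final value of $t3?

after li $t4, -1: $t4=-1
after li $t7, 10: $t7=10
after li $t3, 15: $t3=15
after and $t3, $t7, $t4: $t3=10&(-1)=10
after or $t3, $t4, 6: $t3=(-1)|6=-1
after or $t4, $t3, 18: $t4=(-1)|18=-1
after add $t7, $t3, $t4: $t7=(-1)+(-1)=-2
after mul $t3, $t4, 9: $t3=(-1)*9=-9
after add $t4, $t7, $t7: $t4=(-2)+(-2)=-4
after add $t3, $t7, $t4: $t3=(-2)+(-4)=-6
after sub $t4, $t3, 9: $t4=(-6)-9=-15
halt.

-6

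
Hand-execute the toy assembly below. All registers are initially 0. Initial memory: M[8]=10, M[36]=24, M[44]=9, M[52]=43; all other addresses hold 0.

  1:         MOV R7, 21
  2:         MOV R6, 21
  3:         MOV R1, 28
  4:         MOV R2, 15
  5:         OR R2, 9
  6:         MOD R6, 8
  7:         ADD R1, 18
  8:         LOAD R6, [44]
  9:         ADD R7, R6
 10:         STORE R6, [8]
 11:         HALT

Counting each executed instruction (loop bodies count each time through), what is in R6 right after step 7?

5

R7=21
R6=21
R1=28
R2=15
R2=15|9=15
R6=21%8=5
R1=28+18=46
After step 7: R6 = 5.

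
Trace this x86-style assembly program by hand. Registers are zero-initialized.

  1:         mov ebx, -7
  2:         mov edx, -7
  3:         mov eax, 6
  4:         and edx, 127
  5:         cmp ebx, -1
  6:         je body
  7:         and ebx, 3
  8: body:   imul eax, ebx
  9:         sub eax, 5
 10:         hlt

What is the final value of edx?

after mov ebx, -7: ebx=-7
after mov edx, -7: edx=-7
after mov eax, 6: eax=6
after and edx, 127: edx=(-7)&127=121
cmp ebx, -1  (cmp -7,-1)
je body: not taken
after and ebx, 3: ebx=(-7)&3=1
after imul eax, ebx: eax=6*1=6
after sub eax, 5: eax=6-5=1
halt.

121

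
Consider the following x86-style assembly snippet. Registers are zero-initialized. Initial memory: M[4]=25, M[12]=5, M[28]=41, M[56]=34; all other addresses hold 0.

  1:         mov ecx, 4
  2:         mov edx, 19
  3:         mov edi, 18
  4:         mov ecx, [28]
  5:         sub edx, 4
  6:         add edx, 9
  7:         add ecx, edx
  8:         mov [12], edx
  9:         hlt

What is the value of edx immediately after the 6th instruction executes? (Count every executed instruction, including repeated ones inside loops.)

24

ecx=4
edx=19
edi=18
ecx=M[28]=41
edx=19-4=15
edx=15+9=24
After step 6: edx = 24.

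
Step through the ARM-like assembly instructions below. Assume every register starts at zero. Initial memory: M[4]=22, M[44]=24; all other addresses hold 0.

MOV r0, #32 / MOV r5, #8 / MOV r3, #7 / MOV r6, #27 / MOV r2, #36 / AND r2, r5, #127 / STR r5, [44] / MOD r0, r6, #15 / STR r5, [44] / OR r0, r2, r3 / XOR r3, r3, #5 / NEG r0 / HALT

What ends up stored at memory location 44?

8

after MOV r0, #32: r0=32
after MOV r5, #8: r5=8
after MOV r3, #7: r3=7
after MOV r6, #27: r6=27
after MOV r2, #36: r2=36
after AND r2, r5, #127: r2=8&127=8
STR r5, [44] → M[44]=8
after MOD r0, r6, #15: r0=27%15=12
STR r5, [44] → M[44]=8
after OR r0, r2, r3: r0=8|7=15
after XOR r3, r3, #5: r3=7^5=2
after NEG r0: r0=-(15)=-15
halt.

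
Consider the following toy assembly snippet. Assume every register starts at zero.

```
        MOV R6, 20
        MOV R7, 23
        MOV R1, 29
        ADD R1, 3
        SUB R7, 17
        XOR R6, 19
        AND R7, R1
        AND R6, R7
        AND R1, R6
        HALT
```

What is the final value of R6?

0

after MOV R6, 20: R6=20
after MOV R7, 23: R7=23
after MOV R1, 29: R1=29
after ADD R1, 3: R1=29+3=32
after SUB R7, 17: R7=23-17=6
after XOR R6, 19: R6=20^19=7
after AND R7, R1: R7=6&32=0
after AND R6, R7: R6=7&0=0
after AND R1, R6: R1=32&0=0
halt.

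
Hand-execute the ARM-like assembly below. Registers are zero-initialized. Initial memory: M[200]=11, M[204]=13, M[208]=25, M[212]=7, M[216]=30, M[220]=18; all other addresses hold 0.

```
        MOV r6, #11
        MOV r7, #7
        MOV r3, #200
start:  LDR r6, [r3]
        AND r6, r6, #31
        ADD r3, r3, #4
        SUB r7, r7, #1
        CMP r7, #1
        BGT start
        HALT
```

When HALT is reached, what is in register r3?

MOV r6, #11 → r6=11
MOV r7, #7 → r7=7
MOV r3, #200 → r3=200
LDR r6, [r3] → r6=M[200]=11
AND r6, r6, #31 → r6=11&31=11
ADD r3, r3, #4 → r3=200+4=204
SUB r7, r7, #1 → r7=7-1=6
CMP r7, #1  (cmp 6,1)
BGT start: taken
LDR r6, [r3] → r6=M[204]=13
AND r6, r6, #31 → r6=13&31=13
ADD r3, r3, #4 → r3=204+4=208
SUB r7, r7, #1 → r7=6-1=5
CMP r7, #1  (cmp 5,1)
BGT start: taken
LDR r6, [r3] → r6=M[208]=25
AND r6, r6, #31 → r6=25&31=25
ADD r3, r3, #4 → r3=208+4=212
SUB r7, r7, #1 → r7=5-1=4
CMP r7, #1  (cmp 4,1)
BGT start: taken
LDR r6, [r3] → r6=M[212]=7
AND r6, r6, #31 → r6=7&31=7
ADD r3, r3, #4 → r3=212+4=216
SUB r7, r7, #1 → r7=4-1=3
CMP r7, #1  (cmp 3,1)
BGT start: taken
LDR r6, [r3] → r6=M[216]=30
AND r6, r6, #31 → r6=30&31=30
ADD r3, r3, #4 → r3=216+4=220
SUB r7, r7, #1 → r7=3-1=2
CMP r7, #1  (cmp 2,1)
BGT start: taken
LDR r6, [r3] → r6=M[220]=18
AND r6, r6, #31 → r6=18&31=18
ADD r3, r3, #4 → r3=220+4=224
SUB r7, r7, #1 → r7=2-1=1
CMP r7, #1  (cmp 1,1)
BGT start: not taken
halt.

224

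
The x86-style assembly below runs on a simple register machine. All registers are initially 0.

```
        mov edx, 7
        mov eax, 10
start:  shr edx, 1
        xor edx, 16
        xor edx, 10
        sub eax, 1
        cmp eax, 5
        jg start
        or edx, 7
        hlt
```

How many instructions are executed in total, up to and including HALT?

mov edx, 7 → edx=7
mov eax, 10 → eax=10
shr edx, 1 → edx=7>>1=3
xor edx, 16 → edx=3^16=19
xor edx, 10 → edx=19^10=25
sub eax, 1 → eax=10-1=9
cmp eax, 5  (cmp 9,5)
jg start: taken
shr edx, 1 → edx=25>>1=12
xor edx, 16 → edx=12^16=28
xor edx, 10 → edx=28^10=22
sub eax, 1 → eax=9-1=8
cmp eax, 5  (cmp 8,5)
jg start: taken
shr edx, 1 → edx=22>>1=11
xor edx, 16 → edx=11^16=27
xor edx, 10 → edx=27^10=17
sub eax, 1 → eax=8-1=7
cmp eax, 5  (cmp 7,5)
jg start: taken
shr edx, 1 → edx=17>>1=8
xor edx, 16 → edx=8^16=24
xor edx, 10 → edx=24^10=18
sub eax, 1 → eax=7-1=6
cmp eax, 5  (cmp 6,5)
jg start: taken
shr edx, 1 → edx=18>>1=9
xor edx, 16 → edx=9^16=25
xor edx, 10 → edx=25^10=19
sub eax, 1 → eax=6-1=5
cmp eax, 5  (cmp 5,5)
jg start: not taken
or edx, 7 → edx=19|7=23
halt.
Total executed instructions: 34.

34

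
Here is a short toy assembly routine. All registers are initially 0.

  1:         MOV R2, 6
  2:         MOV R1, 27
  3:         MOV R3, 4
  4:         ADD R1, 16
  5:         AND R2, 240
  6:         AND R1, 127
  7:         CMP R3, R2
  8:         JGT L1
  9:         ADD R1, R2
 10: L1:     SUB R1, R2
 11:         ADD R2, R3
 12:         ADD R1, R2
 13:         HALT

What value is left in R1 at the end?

R2=6
R1=27
R3=4
R1=27+16=43
R2=6&240=0
R1=43&127=43
CMP R3, R2  (cmp 4,0)
JGT L1: taken
R1=43-0=43
R2=0+4=4
R1=43+4=47
halt.

47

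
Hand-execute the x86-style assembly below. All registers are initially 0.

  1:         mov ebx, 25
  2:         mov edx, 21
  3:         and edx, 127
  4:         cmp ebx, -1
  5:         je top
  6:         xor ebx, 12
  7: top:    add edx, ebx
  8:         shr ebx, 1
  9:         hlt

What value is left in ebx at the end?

after mov ebx, 25: ebx=25
after mov edx, 21: edx=21
after and edx, 127: edx=21&127=21
cmp ebx, -1  (cmp 25,-1)
je top: not taken
after xor ebx, 12: ebx=25^12=21
after add edx, ebx: edx=21+21=42
after shr ebx, 1: ebx=21>>1=10
halt.

10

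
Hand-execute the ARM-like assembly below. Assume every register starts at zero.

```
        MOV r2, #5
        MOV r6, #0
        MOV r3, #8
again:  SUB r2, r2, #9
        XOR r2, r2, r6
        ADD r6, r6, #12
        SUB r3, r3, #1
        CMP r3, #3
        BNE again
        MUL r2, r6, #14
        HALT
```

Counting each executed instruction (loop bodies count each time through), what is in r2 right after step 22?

-27

after MOV r2, #5: r2=5
after MOV r6, #0: r6=0
after MOV r3, #8: r3=8
after SUB r2, r2, #9: r2=5-9=-4
after XOR r2, r2, r6: r2=(-4)^0=-4
after ADD r6, r6, #12: r6=0+12=12
after SUB r3, r3, #1: r3=8-1=7
CMP r3, #3  (cmp 7,3)
BNE again: taken
after SUB r2, r2, #9: r2=(-4)-9=-13
after XOR r2, r2, r6: r2=(-13)^12=-1
after ADD r6, r6, #12: r6=12+12=24
after SUB r3, r3, #1: r3=7-1=6
CMP r3, #3  (cmp 6,3)
BNE again: taken
after SUB r2, r2, #9: r2=(-1)-9=-10
after XOR r2, r2, r6: r2=(-10)^24=-18
after ADD r6, r6, #12: r6=24+12=36
after SUB r3, r3, #1: r3=6-1=5
CMP r3, #3  (cmp 5,3)
BNE again: taken
after SUB r2, r2, #9: r2=(-18)-9=-27
After step 22: r2 = -27.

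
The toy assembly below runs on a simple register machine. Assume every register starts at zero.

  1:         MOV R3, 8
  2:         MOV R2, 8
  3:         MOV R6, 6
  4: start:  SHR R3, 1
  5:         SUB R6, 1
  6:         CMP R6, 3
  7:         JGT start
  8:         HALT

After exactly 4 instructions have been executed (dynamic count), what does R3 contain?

MOV R3, 8 → R3=8
MOV R2, 8 → R2=8
MOV R6, 6 → R6=6
SHR R3, 1 → R3=8>>1=4
After step 4: R3 = 4.

4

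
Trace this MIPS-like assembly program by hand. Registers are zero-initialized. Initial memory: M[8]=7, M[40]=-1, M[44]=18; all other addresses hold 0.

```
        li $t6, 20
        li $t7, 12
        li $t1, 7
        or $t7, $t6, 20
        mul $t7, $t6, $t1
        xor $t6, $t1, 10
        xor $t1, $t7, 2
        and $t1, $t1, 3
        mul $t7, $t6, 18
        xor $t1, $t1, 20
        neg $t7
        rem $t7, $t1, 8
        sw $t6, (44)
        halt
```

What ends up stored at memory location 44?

li $t6, 20 → $t6=20
li $t7, 12 → $t7=12
li $t1, 7 → $t1=7
or $t7, $t6, 20 → $t7=20|20=20
mul $t7, $t6, $t1 → $t7=20*7=140
xor $t6, $t1, 10 → $t6=7^10=13
xor $t1, $t7, 2 → $t1=140^2=142
and $t1, $t1, 3 → $t1=142&3=2
mul $t7, $t6, 18 → $t7=13*18=234
xor $t1, $t1, 20 → $t1=2^20=22
neg $t7 → $t7=-(234)=-234
rem $t7, $t1, 8 → $t7=22%8=6
sw $t6, (44) → M[44]=13
halt.

13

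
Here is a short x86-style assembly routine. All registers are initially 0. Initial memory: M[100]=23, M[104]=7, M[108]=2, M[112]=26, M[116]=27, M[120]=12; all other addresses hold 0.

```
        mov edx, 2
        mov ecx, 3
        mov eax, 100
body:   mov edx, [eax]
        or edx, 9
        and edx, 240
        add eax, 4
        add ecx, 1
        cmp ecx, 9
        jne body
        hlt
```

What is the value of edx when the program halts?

0

edx=2
ecx=3
eax=100
edx=M[100]=23
edx=23|9=31
edx=31&240=16
eax=100+4=104
ecx=3+1=4
cmp ecx, 9  (cmp 4,9)
jne body: taken
edx=M[104]=7
edx=7|9=15
edx=15&240=0
eax=104+4=108
ecx=4+1=5
cmp ecx, 9  (cmp 5,9)
jne body: taken
edx=M[108]=2
edx=2|9=11
edx=11&240=0
eax=108+4=112
ecx=5+1=6
cmp ecx, 9  (cmp 6,9)
jne body: taken
edx=M[112]=26
edx=26|9=27
edx=27&240=16
eax=112+4=116
ecx=6+1=7
cmp ecx, 9  (cmp 7,9)
jne body: taken
edx=M[116]=27
edx=27|9=27
edx=27&240=16
eax=116+4=120
ecx=7+1=8
cmp ecx, 9  (cmp 8,9)
jne body: taken
edx=M[120]=12
edx=12|9=13
edx=13&240=0
eax=120+4=124
ecx=8+1=9
cmp ecx, 9  (cmp 9,9)
jne body: not taken
halt.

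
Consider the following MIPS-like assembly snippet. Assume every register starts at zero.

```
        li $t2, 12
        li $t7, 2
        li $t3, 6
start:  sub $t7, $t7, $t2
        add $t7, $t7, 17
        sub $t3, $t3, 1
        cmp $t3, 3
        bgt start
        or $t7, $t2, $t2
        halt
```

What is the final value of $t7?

12

li $t2, 12 → $t2=12
li $t7, 2 → $t7=2
li $t3, 6 → $t3=6
sub $t7, $t7, $t2 → $t7=2-12=-10
add $t7, $t7, 17 → $t7=(-10)+17=7
sub $t3, $t3, 1 → $t3=6-1=5
cmp $t3, 3  (cmp 5,3)
bgt start: taken
sub $t7, $t7, $t2 → $t7=7-12=-5
add $t7, $t7, 17 → $t7=(-5)+17=12
sub $t3, $t3, 1 → $t3=5-1=4
cmp $t3, 3  (cmp 4,3)
bgt start: taken
sub $t7, $t7, $t2 → $t7=12-12=0
add $t7, $t7, 17 → $t7=0+17=17
sub $t3, $t3, 1 → $t3=4-1=3
cmp $t3, 3  (cmp 3,3)
bgt start: not taken
or $t7, $t2, $t2 → $t7=12|12=12
halt.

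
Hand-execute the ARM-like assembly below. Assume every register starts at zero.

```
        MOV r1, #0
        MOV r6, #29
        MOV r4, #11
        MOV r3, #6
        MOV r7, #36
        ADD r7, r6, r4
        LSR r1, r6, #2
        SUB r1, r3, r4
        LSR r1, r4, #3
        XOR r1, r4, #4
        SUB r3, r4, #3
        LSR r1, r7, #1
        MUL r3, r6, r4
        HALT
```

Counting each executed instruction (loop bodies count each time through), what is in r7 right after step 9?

40

MOV r1, #0 → r1=0
MOV r6, #29 → r6=29
MOV r4, #11 → r4=11
MOV r3, #6 → r3=6
MOV r7, #36 → r7=36
ADD r7, r6, r4 → r7=29+11=40
LSR r1, r6, #2 → r1=29>>2=7
SUB r1, r3, r4 → r1=6-11=-5
LSR r1, r4, #3 → r1=11>>3=1
After step 9: r7 = 40.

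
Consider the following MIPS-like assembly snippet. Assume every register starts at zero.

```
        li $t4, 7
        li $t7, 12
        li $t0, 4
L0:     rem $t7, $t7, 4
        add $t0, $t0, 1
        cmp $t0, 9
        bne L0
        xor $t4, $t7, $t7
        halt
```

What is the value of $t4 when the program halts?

0

$t4=7
$t7=12
$t0=4
$t7=12%4=0
$t0=4+1=5
cmp $t0, 9  (cmp 5,9)
bne L0: taken
$t7=0%4=0
$t0=5+1=6
cmp $t0, 9  (cmp 6,9)
bne L0: taken
$t7=0%4=0
$t0=6+1=7
cmp $t0, 9  (cmp 7,9)
bne L0: taken
$t7=0%4=0
$t0=7+1=8
cmp $t0, 9  (cmp 8,9)
bne L0: taken
$t7=0%4=0
$t0=8+1=9
cmp $t0, 9  (cmp 9,9)
bne L0: not taken
$t4=0^0=0
halt.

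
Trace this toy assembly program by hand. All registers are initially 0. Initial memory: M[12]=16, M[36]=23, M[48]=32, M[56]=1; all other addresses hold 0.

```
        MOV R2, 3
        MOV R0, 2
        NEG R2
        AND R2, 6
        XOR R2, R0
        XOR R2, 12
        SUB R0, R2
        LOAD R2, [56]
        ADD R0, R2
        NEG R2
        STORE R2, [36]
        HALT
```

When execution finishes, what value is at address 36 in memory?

after MOV R2, 3: R2=3
after MOV R0, 2: R0=2
after NEG R2: R2=-(3)=-3
after AND R2, 6: R2=(-3)&6=4
after XOR R2, R0: R2=4^2=6
after XOR R2, 12: R2=6^12=10
after SUB R0, R2: R0=2-10=-8
after LOAD R2, [56]: R2=M[56]=1
after ADD R0, R2: R0=(-8)+1=-7
after NEG R2: R2=-(1)=-1
STORE R2, [36] → M[36]=-1
halt.

-1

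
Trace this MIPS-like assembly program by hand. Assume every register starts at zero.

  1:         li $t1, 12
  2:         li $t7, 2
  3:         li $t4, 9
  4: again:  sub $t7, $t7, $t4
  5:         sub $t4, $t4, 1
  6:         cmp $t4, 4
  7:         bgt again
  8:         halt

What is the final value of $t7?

li $t1, 12 → $t1=12
li $t7, 2 → $t7=2
li $t4, 9 → $t4=9
sub $t7, $t7, $t4 → $t7=2-9=-7
sub $t4, $t4, 1 → $t4=9-1=8
cmp $t4, 4  (cmp 8,4)
bgt again: taken
sub $t7, $t7, $t4 → $t7=(-7)-8=-15
sub $t4, $t4, 1 → $t4=8-1=7
cmp $t4, 4  (cmp 7,4)
bgt again: taken
sub $t7, $t7, $t4 → $t7=(-15)-7=-22
sub $t4, $t4, 1 → $t4=7-1=6
cmp $t4, 4  (cmp 6,4)
bgt again: taken
sub $t7, $t7, $t4 → $t7=(-22)-6=-28
sub $t4, $t4, 1 → $t4=6-1=5
cmp $t4, 4  (cmp 5,4)
bgt again: taken
sub $t7, $t7, $t4 → $t7=(-28)-5=-33
sub $t4, $t4, 1 → $t4=5-1=4
cmp $t4, 4  (cmp 4,4)
bgt again: not taken
halt.

-33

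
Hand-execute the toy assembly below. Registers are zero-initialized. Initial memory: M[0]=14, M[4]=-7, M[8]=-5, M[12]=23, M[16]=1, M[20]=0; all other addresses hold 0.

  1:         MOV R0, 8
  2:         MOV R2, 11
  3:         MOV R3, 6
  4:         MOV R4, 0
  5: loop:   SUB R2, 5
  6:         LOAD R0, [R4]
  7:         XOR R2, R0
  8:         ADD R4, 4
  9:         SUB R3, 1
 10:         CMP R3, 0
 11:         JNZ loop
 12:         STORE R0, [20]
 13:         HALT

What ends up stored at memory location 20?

after MOV R0, 8: R0=8
after MOV R2, 11: R2=11
after MOV R3, 6: R3=6
after MOV R4, 0: R4=0
after SUB R2, 5: R2=11-5=6
after LOAD R0, [R4]: R0=M[0]=14
after XOR R2, R0: R2=6^14=8
after ADD R4, 4: R4=0+4=4
after SUB R3, 1: R3=6-1=5
CMP R3, 0  (cmp 5,0)
JNZ loop: taken
after SUB R2, 5: R2=8-5=3
after LOAD R0, [R4]: R0=M[4]=-7
after XOR R2, R0: R2=3^(-7)=-6
after ADD R4, 4: R4=4+4=8
after SUB R3, 1: R3=5-1=4
CMP R3, 0  (cmp 4,0)
JNZ loop: taken
after SUB R2, 5: R2=(-6)-5=-11
after LOAD R0, [R4]: R0=M[8]=-5
after XOR R2, R0: R2=(-11)^(-5)=14
after ADD R4, 4: R4=8+4=12
after SUB R3, 1: R3=4-1=3
CMP R3, 0  (cmp 3,0)
JNZ loop: taken
after SUB R2, 5: R2=14-5=9
after LOAD R0, [R4]: R0=M[12]=23
after XOR R2, R0: R2=9^23=30
after ADD R4, 4: R4=12+4=16
after SUB R3, 1: R3=3-1=2
CMP R3, 0  (cmp 2,0)
JNZ loop: taken
after SUB R2, 5: R2=30-5=25
after LOAD R0, [R4]: R0=M[16]=1
after XOR R2, R0: R2=25^1=24
after ADD R4, 4: R4=16+4=20
after SUB R3, 1: R3=2-1=1
CMP R3, 0  (cmp 1,0)
JNZ loop: taken
after SUB R2, 5: R2=24-5=19
after LOAD R0, [R4]: R0=M[20]=0
after XOR R2, R0: R2=19^0=19
after ADD R4, 4: R4=20+4=24
after SUB R3, 1: R3=1-1=0
CMP R3, 0  (cmp 0,0)
JNZ loop: not taken
STORE R0, [20] → M[20]=0
halt.

0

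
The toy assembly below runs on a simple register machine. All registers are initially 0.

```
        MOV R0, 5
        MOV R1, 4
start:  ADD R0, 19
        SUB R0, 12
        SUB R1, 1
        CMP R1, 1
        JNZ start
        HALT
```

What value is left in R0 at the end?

MOV R0, 5 → R0=5
MOV R1, 4 → R1=4
ADD R0, 19 → R0=5+19=24
SUB R0, 12 → R0=24-12=12
SUB R1, 1 → R1=4-1=3
CMP R1, 1  (cmp 3,1)
JNZ start: taken
ADD R0, 19 → R0=12+19=31
SUB R0, 12 → R0=31-12=19
SUB R1, 1 → R1=3-1=2
CMP R1, 1  (cmp 2,1)
JNZ start: taken
ADD R0, 19 → R0=19+19=38
SUB R0, 12 → R0=38-12=26
SUB R1, 1 → R1=2-1=1
CMP R1, 1  (cmp 1,1)
JNZ start: not taken
halt.

26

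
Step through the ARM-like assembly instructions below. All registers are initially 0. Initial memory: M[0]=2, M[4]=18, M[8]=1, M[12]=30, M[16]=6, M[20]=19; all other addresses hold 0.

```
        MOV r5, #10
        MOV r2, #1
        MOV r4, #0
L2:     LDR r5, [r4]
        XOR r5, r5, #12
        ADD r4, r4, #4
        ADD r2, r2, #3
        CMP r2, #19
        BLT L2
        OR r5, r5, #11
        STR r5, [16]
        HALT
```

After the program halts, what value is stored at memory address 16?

after MOV r5, #10: r5=10
after MOV r2, #1: r2=1
after MOV r4, #0: r4=0
after LDR r5, [r4]: r5=M[0]=2
after XOR r5, r5, #12: r5=2^12=14
after ADD r4, r4, #4: r4=0+4=4
after ADD r2, r2, #3: r2=1+3=4
CMP r2, #19  (cmp 4,19)
BLT L2: taken
after LDR r5, [r4]: r5=M[4]=18
after XOR r5, r5, #12: r5=18^12=30
after ADD r4, r4, #4: r4=4+4=8
after ADD r2, r2, #3: r2=4+3=7
CMP r2, #19  (cmp 7,19)
BLT L2: taken
after LDR r5, [r4]: r5=M[8]=1
after XOR r5, r5, #12: r5=1^12=13
after ADD r4, r4, #4: r4=8+4=12
after ADD r2, r2, #3: r2=7+3=10
CMP r2, #19  (cmp 10,19)
BLT L2: taken
after LDR r5, [r4]: r5=M[12]=30
after XOR r5, r5, #12: r5=30^12=18
after ADD r4, r4, #4: r4=12+4=16
after ADD r2, r2, #3: r2=10+3=13
CMP r2, #19  (cmp 13,19)
BLT L2: taken
after LDR r5, [r4]: r5=M[16]=6
after XOR r5, r5, #12: r5=6^12=10
after ADD r4, r4, #4: r4=16+4=20
after ADD r2, r2, #3: r2=13+3=16
CMP r2, #19  (cmp 16,19)
BLT L2: taken
after LDR r5, [r4]: r5=M[20]=19
after XOR r5, r5, #12: r5=19^12=31
after ADD r4, r4, #4: r4=20+4=24
after ADD r2, r2, #3: r2=16+3=19
CMP r2, #19  (cmp 19,19)
BLT L2: not taken
after OR r5, r5, #11: r5=31|11=31
STR r5, [16] → M[16]=31
halt.

31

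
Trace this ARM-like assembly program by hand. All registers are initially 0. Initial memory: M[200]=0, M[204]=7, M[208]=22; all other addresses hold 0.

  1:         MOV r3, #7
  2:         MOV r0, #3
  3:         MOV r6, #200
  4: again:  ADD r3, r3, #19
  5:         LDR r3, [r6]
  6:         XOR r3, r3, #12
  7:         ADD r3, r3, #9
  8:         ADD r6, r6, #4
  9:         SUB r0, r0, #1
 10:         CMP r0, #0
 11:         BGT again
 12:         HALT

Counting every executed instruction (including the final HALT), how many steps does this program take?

28

after MOV r3, #7: r3=7
after MOV r0, #3: r0=3
after MOV r6, #200: r6=200
after ADD r3, r3, #19: r3=7+19=26
after LDR r3, [r6]: r3=M[200]=0
after XOR r3, r3, #12: r3=0^12=12
after ADD r3, r3, #9: r3=12+9=21
after ADD r6, r6, #4: r6=200+4=204
after SUB r0, r0, #1: r0=3-1=2
CMP r0, #0  (cmp 2,0)
BGT again: taken
after ADD r3, r3, #19: r3=21+19=40
after LDR r3, [r6]: r3=M[204]=7
after XOR r3, r3, #12: r3=7^12=11
after ADD r3, r3, #9: r3=11+9=20
after ADD r6, r6, #4: r6=204+4=208
after SUB r0, r0, #1: r0=2-1=1
CMP r0, #0  (cmp 1,0)
BGT again: taken
after ADD r3, r3, #19: r3=20+19=39
after LDR r3, [r6]: r3=M[208]=22
after XOR r3, r3, #12: r3=22^12=26
after ADD r3, r3, #9: r3=26+9=35
after ADD r6, r6, #4: r6=208+4=212
after SUB r0, r0, #1: r0=1-1=0
CMP r0, #0  (cmp 0,0)
BGT again: not taken
halt.
Total executed instructions: 28.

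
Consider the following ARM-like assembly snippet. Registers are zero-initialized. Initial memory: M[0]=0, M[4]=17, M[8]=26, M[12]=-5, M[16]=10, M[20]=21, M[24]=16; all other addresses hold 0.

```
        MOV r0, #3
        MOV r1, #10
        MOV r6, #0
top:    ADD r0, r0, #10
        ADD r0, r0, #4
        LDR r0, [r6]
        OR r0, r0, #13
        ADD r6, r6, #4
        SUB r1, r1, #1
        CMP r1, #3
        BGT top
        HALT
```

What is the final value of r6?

28

r0=3
r1=10
r6=0
r0=3+10=13
r0=13+4=17
r0=M[0]=0
r0=0|13=13
r6=0+4=4
r1=10-1=9
CMP r1, #3  (cmp 9,3)
BGT top: taken
r0=13+10=23
r0=23+4=27
r0=M[4]=17
r0=17|13=29
r6=4+4=8
r1=9-1=8
CMP r1, #3  (cmp 8,3)
BGT top: taken
r0=29+10=39
r0=39+4=43
r0=M[8]=26
r0=26|13=31
r6=8+4=12
r1=8-1=7
CMP r1, #3  (cmp 7,3)
BGT top: taken
r0=31+10=41
r0=41+4=45
r0=M[12]=-5
r0=(-5)|13=-1
r6=12+4=16
r1=7-1=6
CMP r1, #3  (cmp 6,3)
BGT top: taken
r0=(-1)+10=9
r0=9+4=13
r0=M[16]=10
r0=10|13=15
r6=16+4=20
r1=6-1=5
CMP r1, #3  (cmp 5,3)
BGT top: taken
r0=15+10=25
r0=25+4=29
r0=M[20]=21
r0=21|13=29
r6=20+4=24
r1=5-1=4
CMP r1, #3  (cmp 4,3)
BGT top: taken
r0=29+10=39
r0=39+4=43
r0=M[24]=16
r0=16|13=29
r6=24+4=28
r1=4-1=3
CMP r1, #3  (cmp 3,3)
BGT top: not taken
halt.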